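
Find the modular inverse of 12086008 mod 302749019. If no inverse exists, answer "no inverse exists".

Extended Euclidean algorithm:
302749019 = 25·12086008 + 598819
12086008 = 20·598819 + 109628
598819 = 5·109628 + 50679
109628 = 2·50679 + 8270
50679 = 6·8270 + 1059
8270 = 7·1059 + 857
1059 = 1·857 + 202
857 = 4·202 + 49
202 = 4·49 + 6
49 = 8·6 + 1
6 = 6·1 + 0
gcd = 1, so the inverse exists. Back-substitute:
1 = 49 − 8·6
1 = −8·202 + 33·49
1 = 33·857 − 140·202
1 = −140·1059 + 173·857
1 = 173·8270 − 1351·1059
1 = −1351·50679 + 8279·8270
1 = 8279·109628 − 17909·50679
1 = −17909·598819 + 97824·109628
1 = 97824·12086008 − 1974389·598819
1 = −1974389·302749019 + 49457549·12086008
So 12086008·49457549 ≡ 1 (mod 302749019).

49457549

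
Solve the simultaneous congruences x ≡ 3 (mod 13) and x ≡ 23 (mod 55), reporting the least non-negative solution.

133

Write x = 3 + 13·k. Then 13·k ≡ 23 − 3 ≡ 20 (mod 55).
Need 13⁻¹ mod 55. Extended Euclid on (55, 13):
55 = 4*13 + 3
13 = 4*3 + 1
3 = 3*1 + 0
Back-substitute:
1 = 13 − 4·3
1 = −4·55 + 17·13
13⁻¹ ≡ 17 (mod 55), so k ≡ 17·20 ≡ 10 (mod 55).
x = 3 + 13·10 = 133.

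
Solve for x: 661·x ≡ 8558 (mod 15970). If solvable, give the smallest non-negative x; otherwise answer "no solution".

First find gcd(661, 15970):
15970 = 24*661 + 106
661 = 6*106 + 25
106 = 4*25 + 6
25 = 4*6 + 1
6 = 6*1 + 0
gcd = 1, so a unique solution mod 15970 exists.
Back-substitute for the Bézout coefficients:
1 = 25 − 4·6
1 = −4·106 + 17·25
1 = 17·661 − 106·106
1 = −106·15970 + 2561·661
So 661·(2561) ≡ 1 (mod 15970), giving 661⁻¹ ≡ 2561.
x ≡ 661⁻¹·8558 ≡ 2561·8558 ≡ 6198 (mod 15970).

6198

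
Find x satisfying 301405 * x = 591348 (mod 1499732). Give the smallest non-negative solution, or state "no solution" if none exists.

gcd(301405, 1499732):
1499732 = 4·301405 + 294112
301405 = 1·294112 + 7293
294112 = 40·7293 + 2392
7293 = 3·2392 + 117
2392 = 20·117 + 52
117 = 2·52 + 13
52 = 4·13 + 0
gcd = 13, but 13 ∤ 591348, so the congruence has no solution.

no solution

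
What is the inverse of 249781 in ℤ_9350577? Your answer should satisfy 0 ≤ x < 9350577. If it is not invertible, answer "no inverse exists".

Apply the Euclidean algorithm to 9350577 and 249781:
9350577 = 37*249781 + 108680
249781 = 2*108680 + 32421
108680 = 3*32421 + 11417
32421 = 2*11417 + 9587
11417 = 1*9587 + 1830
9587 = 5*1830 + 437
1830 = 4*437 + 82
437 = 5*82 + 27
82 = 3*27 + 1
27 = 27*1 + 0
Since gcd(249781, 9350577) = 1, back-substitute to write 1 as a combination:
1 = 82 − 3·27
1 = −3·437 + 16·82
1 = 16·1830 − 67·437
1 = −67·9587 + 351·1830
1 = 351·11417 − 418·9587
1 = −418·32421 + 1187·11417
1 = 1187·108680 − 3979·32421
1 = −3979·249781 + 9145·108680
1 = 9145·9350577 − 342344·249781
So 249781·(-342344) ≡ 1 (mod 9350577), and -342344 ≡ 9008233 (mod 9350577).

9008233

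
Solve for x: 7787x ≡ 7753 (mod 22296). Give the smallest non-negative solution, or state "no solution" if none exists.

First find gcd(7787, 22296):
22296 = 2×7787 + 6722
7787 = 1×6722 + 1065
6722 = 6×1065 + 332
1065 = 3×332 + 69
332 = 4×69 + 56
69 = 1×56 + 13
56 = 4×13 + 4
13 = 3×4 + 1
4 = 4×1 + 0
gcd = 1, so a unique solution mod 22296 exists.
Back-substitute for the Bézout coefficients:
1 = 13 − 3·4
1 = −3·56 + 13·13
1 = 13·69 − 16·56
1 = −16·332 + 77·69
1 = 77·1065 − 247·332
1 = −247·6722 + 1559·1065
1 = 1559·7787 − 1806·6722
1 = −1806·22296 + 5171·7787
So 7787·(5171) ≡ 1 (mod 22296), giving 7787⁻¹ ≡ 5171.
x ≡ 7787⁻¹·7753 ≡ 5171·7753 ≡ 2555 (mod 22296).

2555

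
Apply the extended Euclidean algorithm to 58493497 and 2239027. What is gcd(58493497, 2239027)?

1

Euclidean algorithm:
58493497 = 26×2239027 + 278795
2239027 = 8×278795 + 8667
278795 = 32×8667 + 1451
8667 = 5×1451 + 1412
1451 = 1×1412 + 39
1412 = 36×39 + 8
39 = 4×8 + 7
8 = 1×7 + 1
7 = 7×1 + 0
gcd(58493497, 2239027) = 1.
Back-substituting:
1 = 8 − 7
1 = −39 + 5·8
1 = 5·1412 − 181·39
1 = −181·1451 + 186·1412
1 = 186·8667 − 1111·1451
1 = −1111·278795 + 35738·8667
1 = 35738·2239027 − 287015·278795
1 = −287015·58493497 + 7498128·2239027
So 1 = (-287015)·58493497 + (7498128)·2239027.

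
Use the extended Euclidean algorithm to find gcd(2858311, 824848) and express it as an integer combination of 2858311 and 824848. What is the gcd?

1

Euclidean algorithm:
2858311 = 3×824848 + 383767
824848 = 2×383767 + 57314
383767 = 6×57314 + 39883
57314 = 1×39883 + 17431
39883 = 2×17431 + 5021
17431 = 3×5021 + 2368
5021 = 2×2368 + 285
2368 = 8×285 + 88
285 = 3×88 + 21
88 = 4×21 + 4
21 = 5×4 + 1
4 = 4×1 + 0
gcd(2858311, 824848) = 1.
Express as a combination:
1 = 21 − 5·4
1 = −5·88 + 21·21
1 = 21·285 − 68·88
1 = −68·2368 + 565·285
1 = 565·5021 − 1198·2368
1 = −1198·17431 + 4159·5021
1 = 4159·39883 − 9516·17431
1 = −9516·57314 + 13675·39883
1 = 13675·383767 − 91566·57314
1 = −91566·824848 + 196807·383767
1 = 196807·2858311 − 681987·824848
So 1 = (196807)·2858311 + (-681987)·824848.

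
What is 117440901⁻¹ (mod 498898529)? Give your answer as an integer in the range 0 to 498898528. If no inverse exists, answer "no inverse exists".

378919434

gcd(498898529, 117440901) by repeated division:
498898529 = 4×117440901 + 29134925
117440901 = 4×29134925 + 901201
29134925 = 32×901201 + 296493
901201 = 3×296493 + 11722
296493 = 25×11722 + 3443
11722 = 3×3443 + 1393
3443 = 2×1393 + 657
1393 = 2×657 + 79
657 = 8×79 + 25
79 = 3×25 + 4
25 = 6×4 + 1
4 = 4×1 + 0
The gcd is 1. Working backward:
1 = 25 − 6·4
1 = −6·79 + 19·25
1 = 19·657 − 158·79
1 = −158·1393 + 335·657
1 = 335·3443 − 828·1393
1 = −828·11722 + 2819·3443
1 = 2819·296493 − 71303·11722
1 = −71303·901201 + 216728·296493
1 = 216728·29134925 − 7006599·901201
1 = −7006599·117440901 + 28243124·29134925
1 = 28243124·498898529 − 119979095·117440901
So 117440901·(-119979095) ≡ 1 (mod 498898529), and -119979095 ≡ 378919434 (mod 498898529).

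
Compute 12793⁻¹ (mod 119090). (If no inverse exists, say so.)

Extended Euclidean algorithm:
119090 = 9×12793 + 3953
12793 = 3×3953 + 934
3953 = 4×934 + 217
934 = 4×217 + 66
217 = 3×66 + 19
66 = 3×19 + 9
19 = 2×9 + 1
9 = 9×1 + 0
The gcd is 1. Working backward:
1 = 19 − 2·9
1 = −2·66 + 7·19
1 = 7·217 − 23·66
1 = −23·934 + 99·217
1 = 99·3953 − 419·934
1 = −419·12793 + 1356·3953
1 = 1356·119090 − 12623·12793
So 12793·(-12623) ≡ 1 (mod 119090), and -12623 ≡ 106467 (mod 119090).

106467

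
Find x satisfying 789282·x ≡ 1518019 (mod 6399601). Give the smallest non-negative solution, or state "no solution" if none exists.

gcd(789282, 6399601):
6399601 = 8*789282 + 85345
789282 = 9*85345 + 21177
85345 = 4*21177 + 637
21177 = 33*637 + 156
637 = 4*156 + 13
156 = 12*13 + 0
gcd = 13, but 13 ∤ 1518019, so the congruence has no solution.

no solution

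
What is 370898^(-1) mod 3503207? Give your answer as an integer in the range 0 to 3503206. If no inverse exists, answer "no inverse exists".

2423063

Run Euclid on (3503207, 370898):
3503207 = 9·370898 + 165125
370898 = 2·165125 + 40648
165125 = 4·40648 + 2533
40648 = 16·2533 + 120
2533 = 21·120 + 13
120 = 9·13 + 3
13 = 4·3 + 1
3 = 3·1 + 0
The gcd is 1. Working backward:
1 = 13 − 4·3
1 = −4·120 + 37·13
1 = 37·2533 − 781·120
1 = −781·40648 + 12533·2533
1 = 12533·165125 − 50913·40648
1 = −50913·370898 + 114359·165125
1 = 114359·3503207 − 1080144·370898
Hence 370898⁻¹ ≡ -1080144 ≡ 2423063 (mod 3503207).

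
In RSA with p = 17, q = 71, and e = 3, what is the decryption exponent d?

φ(n) = (p−1)(q−1) = 16·70 = 1120.
Need d with 3·d ≡ 1 (mod 1120). Apply the extended Euclidean algorithm:
1120 = 373×3 + 1
3 = 3×1 + 0
Back-substitute:
1 = 1120 − 373·3
So 3·(-373) ≡ 1 (mod 1120), hence d ≡ -373 ≡ 747 (mod 1120).

747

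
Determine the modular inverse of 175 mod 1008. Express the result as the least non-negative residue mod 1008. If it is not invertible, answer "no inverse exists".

no inverse exists

Euclidean algorithm on 1008, 175:
1008 = 5×175 + 133
175 = 1×133 + 42
133 = 3×42 + 7
42 = 6×7 + 0
The gcd is 7, not 1, hence no inverse exists.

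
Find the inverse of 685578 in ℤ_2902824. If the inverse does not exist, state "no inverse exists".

Compute gcd(685578, 2902824):
2902824 = 4*685578 + 160512
685578 = 4*160512 + 43530
160512 = 3*43530 + 29922
43530 = 1*29922 + 13608
29922 = 2*13608 + 2706
13608 = 5*2706 + 78
2706 = 34*78 + 54
78 = 1*54 + 24
54 = 2*24 + 6
24 = 4*6 + 0
Since gcd = 6 > 1, 685578 is not a unit mod 2902824.

no inverse exists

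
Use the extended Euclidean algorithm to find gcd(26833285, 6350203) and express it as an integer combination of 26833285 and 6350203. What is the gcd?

1

Apply Euclid's algorithm to 26833285 and 6350203:
26833285 = 4·6350203 + 1432473
6350203 = 4·1432473 + 620311
1432473 = 2·620311 + 191851
620311 = 3·191851 + 44758
191851 = 4·44758 + 12819
44758 = 3·12819 + 6301
12819 = 2·6301 + 217
6301 = 29·217 + 8
217 = 27·8 + 1
8 = 8·1 + 0
gcd(26833285, 6350203) = 1.
Back-substituting:
1 = 217 − 27·8
1 = −27·6301 + 784·217
1 = 784·12819 − 1595·6301
1 = −1595·44758 + 5569·12819
1 = 5569·191851 − 23871·44758
1 = −23871·620311 + 77182·191851
1 = 77182·1432473 − 178235·620311
1 = −178235·6350203 + 790122·1432473
1 = 790122·26833285 − 3338723·6350203
So 1 = (790122)·26833285 + (-3338723)·6350203.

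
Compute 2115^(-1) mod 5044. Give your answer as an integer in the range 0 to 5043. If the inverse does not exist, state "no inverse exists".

Apply the Euclidean algorithm to 5044 and 2115:
5044 = 2×2115 + 814
2115 = 2×814 + 487
814 = 1×487 + 327
487 = 1×327 + 160
327 = 2×160 + 7
160 = 22×7 + 6
7 = 1×6 + 1
6 = 6×1 + 0
The gcd is 1. Working backward:
1 = 7 − 6
1 = −160 + 23·7
1 = 23·327 − 47·160
1 = −47·487 + 70·327
1 = 70·814 − 117·487
1 = −117·2115 + 304·814
1 = 304·5044 − 725·2115
So 2115·(-725) ≡ 1 (mod 5044), and -725 ≡ 4319 (mod 5044).

4319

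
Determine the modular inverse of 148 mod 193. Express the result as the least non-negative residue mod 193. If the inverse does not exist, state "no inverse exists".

gcd(193, 148) by repeated division:
193 = 1·148 + 45
148 = 3·45 + 13
45 = 3·13 + 6
13 = 2·6 + 1
6 = 6·1 + 0
The gcd is 1. Working backward:
1 = 13 − 2·6
1 = −2·45 + 7·13
1 = 7·148 − 23·45
1 = −23·193 + 30·148
So 148·30 ≡ 1 (mod 193).

30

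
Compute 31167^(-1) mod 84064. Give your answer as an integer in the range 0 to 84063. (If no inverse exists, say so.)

50303

Extended Euclidean algorithm:
84064 = 2×31167 + 21730
31167 = 1×21730 + 9437
21730 = 2×9437 + 2856
9437 = 3×2856 + 869
2856 = 3×869 + 249
869 = 3×249 + 122
249 = 2×122 + 5
122 = 24×5 + 2
5 = 2×2 + 1
2 = 2×1 + 0
Since gcd(31167, 84064) = 1, back-substitute to write 1 as a combination:
1 = 5 − 2·2
1 = −2·122 + 49·5
1 = 49·249 − 100·122
1 = −100·869 + 349·249
1 = 349·2856 − 1147·869
1 = −1147·9437 + 3790·2856
1 = 3790·21730 − 8727·9437
1 = −8727·31167 + 12517·21730
1 = 12517·84064 − 33761·31167
Thus 31167·(-33761) ≡ 1 (mod 84064); reducing, -33761 mod 84064 = 50303.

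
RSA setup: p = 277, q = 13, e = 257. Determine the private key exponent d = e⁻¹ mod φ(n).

2513

φ(n) = (p−1)(q−1) = 276·12 = 3312.
Need d with 257·d ≡ 1 (mod 3312). Apply the extended Euclidean algorithm:
3312 = 12*257 + 228
257 = 1*228 + 29
228 = 7*29 + 25
29 = 1*25 + 4
25 = 6*4 + 1
4 = 4*1 + 0
Back-substitute:
1 = 25 − 6·4
1 = −6·29 + 7·25
1 = 7·228 − 55·29
1 = −55·257 + 62·228
1 = 62·3312 − 799·257
So 257·(-799) ≡ 1 (mod 3312), hence d ≡ -799 ≡ 2513 (mod 3312).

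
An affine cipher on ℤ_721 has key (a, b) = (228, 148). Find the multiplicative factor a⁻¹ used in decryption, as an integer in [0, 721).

604

Apply the Euclidean algorithm to 721 and 228:
721 = 3*228 + 37
228 = 6*37 + 6
37 = 6*6 + 1
6 = 6*1 + 0
The gcd is 1. Working backward:
1 = 37 − 6·6
1 = −6·228 + 37·37
1 = 37·721 − 117·228
Hence 228⁻¹ ≡ -117 ≡ 604 (mod 721).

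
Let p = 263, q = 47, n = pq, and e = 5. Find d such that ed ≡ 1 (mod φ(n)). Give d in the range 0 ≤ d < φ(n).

4821

φ(n) = (p−1)(q−1) = 262·46 = 12052.
Need d with 5·d ≡ 1 (mod 12052). Apply the extended Euclidean algorithm:
12052 = 2410×5 + 2
5 = 2×2 + 1
2 = 2×1 + 0
Back-substitute:
1 = 5 − 2·2
1 = −2·12052 + 4821·5
So 5·4821 ≡ 1 (mod 12052), hence d = 4821.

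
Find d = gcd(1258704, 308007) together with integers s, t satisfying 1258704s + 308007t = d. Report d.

Repeated division:
1258704 = 4·308007 + 26676
308007 = 11·26676 + 14571
26676 = 1·14571 + 12105
14571 = 1·12105 + 2466
12105 = 4·2466 + 2241
2466 = 1·2241 + 225
2241 = 9·225 + 216
225 = 1·216 + 9
216 = 24·9 + 0
gcd(1258704, 308007) = 9.
Back-substituting:
9 = 225 − 216
9 = −2241 + 10·225
9 = 10·2466 − 11·2241
9 = −11·12105 + 54·2466
9 = 54·14571 − 65·12105
9 = −65·26676 + 119·14571
9 = 119·308007 − 1374·26676
9 = −1374·1258704 + 5615·308007
So 9 = (-1374)·1258704 + (5615)·308007.

9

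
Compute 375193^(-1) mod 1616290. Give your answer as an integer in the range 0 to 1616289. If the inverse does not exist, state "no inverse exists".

no inverse exists

Euclidean algorithm on 1616290, 375193:
1616290 = 4*375193 + 115518
375193 = 3*115518 + 28639
115518 = 4*28639 + 962
28639 = 29*962 + 741
962 = 1*741 + 221
741 = 3*221 + 78
221 = 2*78 + 65
78 = 1*65 + 13
65 = 5*13 + 0
The gcd is 13, not 1, hence no inverse exists.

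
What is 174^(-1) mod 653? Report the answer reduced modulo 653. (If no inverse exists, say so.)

Apply the Euclidean algorithm to 653 and 174:
653 = 3×174 + 131
174 = 1×131 + 43
131 = 3×43 + 2
43 = 21×2 + 1
2 = 2×1 + 0
Since gcd(174, 653) = 1, back-substitute to write 1 as a combination:
1 = 43 − 21·2
1 = −21·131 + 64·43
1 = 64·174 − 85·131
1 = −85·653 + 319·174
So 174·319 ≡ 1 (mod 653).

319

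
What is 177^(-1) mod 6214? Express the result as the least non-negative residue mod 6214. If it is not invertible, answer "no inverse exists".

gcd(6214, 177) by repeated division:
6214 = 35×177 + 19
177 = 9×19 + 6
19 = 3×6 + 1
6 = 6×1 + 0
The gcd is 1. Working backward:
1 = 19 − 3·6
1 = −3·177 + 28·19
1 = 28·6214 − 983·177
Hence 177⁻¹ ≡ -983 ≡ 5231 (mod 6214).

5231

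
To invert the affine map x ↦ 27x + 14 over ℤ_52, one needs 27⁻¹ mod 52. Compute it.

Run Euclid on (52, 27):
52 = 1×27 + 25
27 = 1×25 + 2
25 = 12×2 + 1
2 = 2×1 + 0
Since gcd(27, 52) = 1, back-substitute to write 1 as a combination:
1 = 25 − 12·2
1 = −12·27 + 13·25
1 = 13·52 − 25·27
Thus 27·(-25) ≡ 1 (mod 52); reducing, -25 mod 52 = 27.

27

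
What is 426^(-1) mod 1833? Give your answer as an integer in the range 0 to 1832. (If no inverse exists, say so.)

no inverse exists

Euclidean algorithm on 1833, 426:
1833 = 4*426 + 129
426 = 3*129 + 39
129 = 3*39 + 12
39 = 3*12 + 3
12 = 4*3 + 0
gcd(426, 1833) = 3 ≠ 1, so 426 has no multiplicative inverse modulo 1833.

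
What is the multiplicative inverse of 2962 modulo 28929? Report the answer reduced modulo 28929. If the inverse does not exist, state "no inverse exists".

7159

Run Euclid on (28929, 2962):
28929 = 9*2962 + 2271
2962 = 1*2271 + 691
2271 = 3*691 + 198
691 = 3*198 + 97
198 = 2*97 + 4
97 = 24*4 + 1
4 = 4*1 + 0
Since gcd(2962, 28929) = 1, back-substitute to write 1 as a combination:
1 = 97 − 24·4
1 = −24·198 + 49·97
1 = 49·691 − 171·198
1 = −171·2271 + 562·691
1 = 562·2962 − 733·2271
1 = −733·28929 + 7159·2962
So 2962·7159 ≡ 1 (mod 28929).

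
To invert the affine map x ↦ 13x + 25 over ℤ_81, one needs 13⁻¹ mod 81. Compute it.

25

gcd(81, 13) by repeated division:
81 = 6×13 + 3
13 = 4×3 + 1
3 = 3×1 + 0
The gcd is 1. Working backward:
1 = 13 − 4·3
1 = −4·81 + 25·13
So 13·25 ≡ 1 (mod 81).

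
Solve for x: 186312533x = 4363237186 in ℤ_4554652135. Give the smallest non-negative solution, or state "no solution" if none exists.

327322417

First find gcd(186312533, 4554652135):
4554652135 = 24·186312533 + 83151343
186312533 = 2·83151343 + 20009847
83151343 = 4·20009847 + 3111955
20009847 = 6·3111955 + 1338117
3111955 = 2·1338117 + 435721
1338117 = 3·435721 + 30954
435721 = 14·30954 + 2365
30954 = 13·2365 + 209
2365 = 11·209 + 66
209 = 3·66 + 11
66 = 6·11 + 0
gcd = 11 and 11 | 4363237186, so solutions exist. Divide through by 11: 16937503x ≡ 396657926 (mod 414059285).
Now find 16937503⁻¹ mod 414059285:
414059285 = 24*16937503 + 7559213
16937503 = 2*7559213 + 1819077
7559213 = 4*1819077 + 282905
1819077 = 6*282905 + 121647
282905 = 2*121647 + 39611
121647 = 3*39611 + 2814
39611 = 14*2814 + 215
2814 = 13*215 + 19
215 = 11*19 + 6
19 = 3*6 + 1
6 = 6*1 + 0
Back-substitute:
1 = 19 − 3·6
1 = −3·215 + 34·19
1 = 34·2814 − 445·215
1 = −445·39611 + 6264·2814
1 = 6264·121647 − 19237·39611
1 = −19237·282905 + 44738·121647
1 = 44738·1819077 − 287665·282905
1 = −287665·7559213 + 1195398·1819077
1 = 1195398·16937503 − 2678461·7559213
1 = −2678461·414059285 + 65478462·16937503
So 16937503⁻¹ ≡ 65478462 (mod 414059285).
Then x ≡ 65478462·396657926 ≡ 327322417 (mod 414059285); the smallest non-negative solution is x = 327322417.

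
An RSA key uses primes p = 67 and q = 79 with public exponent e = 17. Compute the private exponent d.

φ(n) = (p−1)(q−1) = 66·78 = 5148.
Need d with 17·d ≡ 1 (mod 5148). Apply the extended Euclidean algorithm:
5148 = 302*17 + 14
17 = 1*14 + 3
14 = 4*3 + 2
3 = 1*2 + 1
2 = 2*1 + 0
Back-substitute:
1 = 3 − 2
1 = −14 + 5·3
1 = 5·17 − 6·14
1 = −6·5148 + 1817·17
So 17·1817 ≡ 1 (mod 5148), hence d = 1817.

1817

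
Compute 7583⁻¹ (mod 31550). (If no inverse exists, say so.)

gcd(31550, 7583) by repeated division:
31550 = 4×7583 + 1218
7583 = 6×1218 + 275
1218 = 4×275 + 118
275 = 2×118 + 39
118 = 3×39 + 1
39 = 39×1 + 0
The gcd is 1. Working backward:
1 = 118 − 3·39
1 = −3·275 + 7·118
1 = 7·1218 − 31·275
1 = −31·7583 + 193·1218
1 = 193·31550 − 803·7583
So 7583·(-803) ≡ 1 (mod 31550), and -803 ≡ 30747 (mod 31550).

30747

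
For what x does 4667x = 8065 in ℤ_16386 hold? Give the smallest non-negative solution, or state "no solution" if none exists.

6929

First find gcd(4667, 16386):
16386 = 3×4667 + 2385
4667 = 1×2385 + 2282
2385 = 1×2282 + 103
2282 = 22×103 + 16
103 = 6×16 + 7
16 = 2×7 + 2
7 = 3×2 + 1
2 = 2×1 + 0
gcd = 1, so a unique solution mod 16386 exists.
Back-substitute for the Bézout coefficients:
1 = 7 − 3·2
1 = −3·16 + 7·7
1 = 7·103 − 45·16
1 = −45·2282 + 997·103
1 = 997·2385 − 1042·2282
1 = −1042·4667 + 2039·2385
1 = 2039·16386 − 7159·4667
So 4667·(-7159) ≡ 1 (mod 16386), giving 4667⁻¹ ≡ 9227.
x ≡ 4667⁻¹·8065 ≡ 9227·8065 ≡ 6929 (mod 16386).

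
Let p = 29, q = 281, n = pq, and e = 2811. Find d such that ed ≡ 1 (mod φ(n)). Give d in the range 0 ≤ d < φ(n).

φ(n) = (p−1)(q−1) = 28·280 = 7840.
Need d with 2811·d ≡ 1 (mod 7840). Apply the extended Euclidean algorithm:
7840 = 2*2811 + 2218
2811 = 1*2218 + 593
2218 = 3*593 + 439
593 = 1*439 + 154
439 = 2*154 + 131
154 = 1*131 + 23
131 = 5*23 + 16
23 = 1*16 + 7
16 = 2*7 + 2
7 = 3*2 + 1
2 = 2*1 + 0
Back-substitute:
1 = 7 − 3·2
1 = −3·16 + 7·7
1 = 7·23 − 10·16
1 = −10·131 + 57·23
1 = 57·154 − 67·131
1 = −67·439 + 191·154
1 = 191·593 − 258·439
1 = −258·2218 + 965·593
1 = 965·2811 − 1223·2218
1 = −1223·7840 + 3411·2811
So 2811·3411 ≡ 1 (mod 7840), hence d = 3411.

3411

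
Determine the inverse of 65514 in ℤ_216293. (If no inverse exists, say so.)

Apply the Euclidean algorithm to 216293 and 65514:
216293 = 3*65514 + 19751
65514 = 3*19751 + 6261
19751 = 3*6261 + 968
6261 = 6*968 + 453
968 = 2*453 + 62
453 = 7*62 + 19
62 = 3*19 + 5
19 = 3*5 + 4
5 = 1*4 + 1
4 = 4*1 + 0
Since gcd(65514, 216293) = 1, back-substitute to write 1 as a combination:
1 = 5 − 4
1 = −19 + 4·5
1 = 4·62 − 13·19
1 = −13·453 + 95·62
1 = 95·968 − 203·453
1 = −203·6261 + 1313·968
1 = 1313·19751 − 4142·6261
1 = −4142·65514 + 13739·19751
1 = 13739·216293 − 45359·65514
So 65514·(-45359) ≡ 1 (mod 216293), and -45359 ≡ 170934 (mod 216293).

170934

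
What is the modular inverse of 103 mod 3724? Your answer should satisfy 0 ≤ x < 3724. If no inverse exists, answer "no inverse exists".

Extended Euclidean algorithm:
3724 = 36·103 + 16
103 = 6·16 + 7
16 = 2·7 + 2
7 = 3·2 + 1
2 = 2·1 + 0
The gcd is 1. Working backward:
1 = 7 − 3·2
1 = −3·16 + 7·7
1 = 7·103 − 45·16
1 = −45·3724 + 1627·103
So 103·1627 ≡ 1 (mod 3724).

1627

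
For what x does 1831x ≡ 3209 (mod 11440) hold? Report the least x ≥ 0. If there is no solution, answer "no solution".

8399

First find gcd(1831, 11440):
11440 = 6*1831 + 454
1831 = 4*454 + 15
454 = 30*15 + 4
15 = 3*4 + 3
4 = 1*3 + 1
3 = 3*1 + 0
gcd = 1, so a unique solution mod 11440 exists.
Back-substitute for the Bézout coefficients:
1 = 4 − 3
1 = −15 + 4·4
1 = 4·454 − 121·15
1 = −121·1831 + 488·454
1 = 488·11440 − 3049·1831
So 1831·(-3049) ≡ 1 (mod 11440), giving 1831⁻¹ ≡ 8391.
x ≡ 1831⁻¹·3209 ≡ 8391·3209 ≡ 8399 (mod 11440).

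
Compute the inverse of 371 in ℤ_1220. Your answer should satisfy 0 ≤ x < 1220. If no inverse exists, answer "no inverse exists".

Extended Euclidean algorithm:
1220 = 3·371 + 107
371 = 3·107 + 50
107 = 2·50 + 7
50 = 7·7 + 1
7 = 7·1 + 0
The gcd is 1. Working backward:
1 = 50 − 7·7
1 = −7·107 + 15·50
1 = 15·371 − 52·107
1 = −52·1220 + 171·371
So 371·171 ≡ 1 (mod 1220).

171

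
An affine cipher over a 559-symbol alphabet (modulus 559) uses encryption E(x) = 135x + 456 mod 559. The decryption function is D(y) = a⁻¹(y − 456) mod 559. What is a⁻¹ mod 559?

294

gcd(559, 135) by repeated division:
559 = 4×135 + 19
135 = 7×19 + 2
19 = 9×2 + 1
2 = 2×1 + 0
gcd = 1, so the inverse exists. Back-substitute:
1 = 19 − 9·2
1 = −9·135 + 64·19
1 = 64·559 − 265·135
Thus 135·(-265) ≡ 1 (mod 559); reducing, -265 mod 559 = 294.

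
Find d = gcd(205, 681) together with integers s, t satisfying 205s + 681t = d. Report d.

Euclidean algorithm:
681 = 3·205 + 66
205 = 3·66 + 7
66 = 9·7 + 3
7 = 2·3 + 1
3 = 3·1 + 0
gcd(205, 681) = 1.
Express as a combination:
1 = 7 − 2·3
1 = −2·66 + 19·7
1 = 19·205 − 59·66
1 = −59·681 + 196·205
So 1 = (-59)·681 + (196)·205.

1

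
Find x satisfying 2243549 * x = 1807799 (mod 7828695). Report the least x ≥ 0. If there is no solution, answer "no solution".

First find gcd(2243549, 7828695):
7828695 = 3·2243549 + 1098048
2243549 = 2·1098048 + 47453
1098048 = 23·47453 + 6629
47453 = 7·6629 + 1050
6629 = 6·1050 + 329
1050 = 3·329 + 63
329 = 5·63 + 14
63 = 4·14 + 7
14 = 2·7 + 0
gcd = 7 and 7 | 1807799, so solutions exist. Divide through by 7: 320507x ≡ 258257 (mod 1118385).
Now find 320507⁻¹ mod 1118385:
1118385 = 3·320507 + 156864
320507 = 2·156864 + 6779
156864 = 23·6779 + 947
6779 = 7·947 + 150
947 = 6·150 + 47
150 = 3·47 + 9
47 = 5·9 + 2
9 = 4·2 + 1
2 = 2·1 + 0
Back-substitute:
1 = 9 − 4·2
1 = −4·47 + 21·9
1 = 21·150 − 67·47
1 = −67·947 + 423·150
1 = 423·6779 − 3028·947
1 = −3028·156864 + 70067·6779
1 = 70067·320507 − 143162·156864
1 = −143162·1118385 + 499553·320507
So 320507⁻¹ ≡ 499553 (mod 1118385).
Then x ≡ 499553·258257 ≡ 639061 (mod 1118385); the smallest non-negative solution is x = 639061.

639061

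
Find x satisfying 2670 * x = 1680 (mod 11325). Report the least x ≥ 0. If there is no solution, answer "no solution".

First find gcd(2670, 11325):
11325 = 4·2670 + 645
2670 = 4·645 + 90
645 = 7·90 + 15
90 = 6·15 + 0
gcd = 15 and 15 | 1680, so solutions exist. Divide through by 15: 178x ≡ 112 (mod 755).
Now find 178⁻¹ mod 755:
755 = 4×178 + 43
178 = 4×43 + 6
43 = 7×6 + 1
6 = 6×1 + 0
Back-substitute:
1 = 43 − 7·6
1 = −7·178 + 29·43
1 = 29·755 − 123·178
So 178·(-123) ≡ 1 (mod 755), i.e. 178⁻¹ ≡ 632.
Then x ≡ 632·112 ≡ 569 (mod 755); the smallest non-negative solution is x = 569.

569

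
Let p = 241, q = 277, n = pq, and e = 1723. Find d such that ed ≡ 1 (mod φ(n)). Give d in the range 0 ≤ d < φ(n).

32947

φ(n) = (p−1)(q−1) = 240·276 = 66240.
Need d with 1723·d ≡ 1 (mod 66240). Apply the extended Euclidean algorithm:
66240 = 38*1723 + 766
1723 = 2*766 + 191
766 = 4*191 + 2
191 = 95*2 + 1
2 = 2*1 + 0
Back-substitute:
1 = 191 − 95·2
1 = −95·766 + 381·191
1 = 381·1723 − 857·766
1 = −857·66240 + 32947·1723
So 1723·32947 ≡ 1 (mod 66240), hence d = 32947.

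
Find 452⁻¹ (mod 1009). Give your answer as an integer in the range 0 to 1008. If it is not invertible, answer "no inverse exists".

221

gcd(1009, 452) by repeated division:
1009 = 2·452 + 105
452 = 4·105 + 32
105 = 3·32 + 9
32 = 3·9 + 5
9 = 1·5 + 4
5 = 1·4 + 1
4 = 4·1 + 0
Since gcd(452, 1009) = 1, back-substitute to write 1 as a combination:
1 = 5 − 4
1 = −9 + 2·5
1 = 2·32 − 7·9
1 = −7·105 + 23·32
1 = 23·452 − 99·105
1 = −99·1009 + 221·452
So 452·221 ≡ 1 (mod 1009).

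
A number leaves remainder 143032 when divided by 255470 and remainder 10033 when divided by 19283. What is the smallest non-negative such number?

Write x = 143032 + 255470·k. Then 255470·k ≡ 10033 − 143032 ≡ 1982 (mod 19283).
Need 255470⁻¹ mod 19283. Extended Euclid on (19283, 4791):
19283 = 4*4791 + 119
4791 = 40*119 + 31
119 = 3*31 + 26
31 = 1*26 + 5
26 = 5*5 + 1
5 = 5*1 + 0
Back-substitute:
1 = 26 − 5·5
1 = −5·31 + 6·26
1 = 6·119 − 23·31
1 = −23·4791 + 926·119
1 = 926·19283 − 3727·4791
255470⁻¹ ≡ 15556 (mod 19283), so k ≡ 15556·1982 ≡ 17758 (mod 19283).
x = 143032 + 255470·17758 = 4536779292.

4536779292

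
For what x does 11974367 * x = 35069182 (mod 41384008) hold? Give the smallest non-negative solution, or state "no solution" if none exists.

36370482

First find gcd(11974367, 41384008):
41384008 = 3*11974367 + 5460907
11974367 = 2*5460907 + 1052553
5460907 = 5*1052553 + 198142
1052553 = 5*198142 + 61843
198142 = 3*61843 + 12613
61843 = 4*12613 + 11391
12613 = 1*11391 + 1222
11391 = 9*1222 + 393
1222 = 3*393 + 43
393 = 9*43 + 6
43 = 7*6 + 1
6 = 6*1 + 0
gcd = 1, so a unique solution mod 41384008 exists.
Back-substitute for the Bézout coefficients:
1 = 43 − 7·6
1 = −7·393 + 64·43
1 = 64·1222 − 199·393
1 = −199·11391 + 1855·1222
1 = 1855·12613 − 2054·11391
1 = −2054·61843 + 10071·12613
1 = 10071·198142 − 32267·61843
1 = −32267·1052553 + 171406·198142
1 = 171406·5460907 − 889297·1052553
1 = −889297·11974367 + 1950000·5460907
1 = 1950000·41384008 − 6739297·11974367
So 11974367·(-6739297) ≡ 1 (mod 41384008), giving 11974367⁻¹ ≡ 34644711.
x ≡ 11974367⁻¹·35069182 ≡ 34644711·35069182 ≡ 36370482 (mod 41384008).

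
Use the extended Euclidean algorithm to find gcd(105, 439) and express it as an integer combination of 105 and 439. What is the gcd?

1

Apply Euclid's algorithm to 439 and 105:
439 = 4·105 + 19
105 = 5·19 + 10
19 = 1·10 + 9
10 = 1·9 + 1
9 = 9·1 + 0
gcd(105, 439) = 1.
Back-substituting:
1 = 10 − 9
1 = −19 + 2·10
1 = 2·105 − 11·19
1 = −11·439 + 46·105
So 1 = (-11)·439 + (46)·105.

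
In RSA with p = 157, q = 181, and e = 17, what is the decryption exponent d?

21473

φ(n) = (p−1)(q−1) = 156·180 = 28080.
Need d with 17·d ≡ 1 (mod 28080). Apply the extended Euclidean algorithm:
28080 = 1651·17 + 13
17 = 1·13 + 4
13 = 3·4 + 1
4 = 4·1 + 0
Back-substitute:
1 = 13 − 3·4
1 = −3·17 + 4·13
1 = 4·28080 − 6607·17
So 17·(-6607) ≡ 1 (mod 28080), hence d ≡ -6607 ≡ 21473 (mod 28080).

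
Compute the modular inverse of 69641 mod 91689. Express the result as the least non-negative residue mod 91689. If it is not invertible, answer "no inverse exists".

Compute gcd(69641, 91689):
91689 = 1*69641 + 22048
69641 = 3*22048 + 3497
22048 = 6*3497 + 1066
3497 = 3*1066 + 299
1066 = 3*299 + 169
299 = 1*169 + 130
169 = 1*130 + 39
130 = 3*39 + 13
39 = 3*13 + 0
Since gcd = 13 > 1, 69641 is not a unit mod 91689.

no inverse exists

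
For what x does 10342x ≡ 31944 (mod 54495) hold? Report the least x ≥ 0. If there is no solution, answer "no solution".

26202

First find gcd(10342, 54495):
54495 = 5×10342 + 2785
10342 = 3×2785 + 1987
2785 = 1×1987 + 798
1987 = 2×798 + 391
798 = 2×391 + 16
391 = 24×16 + 7
16 = 2×7 + 2
7 = 3×2 + 1
2 = 2×1 + 0
gcd = 1, so a unique solution mod 54495 exists.
Back-substitute for the Bézout coefficients:
1 = 7 − 3·2
1 = −3·16 + 7·7
1 = 7·391 − 171·16
1 = −171·798 + 349·391
1 = 349·1987 − 869·798
1 = −869·2785 + 1218·1987
1 = 1218·10342 − 4523·2785
1 = −4523·54495 + 23833·10342
So 10342·(23833) ≡ 1 (mod 54495), giving 10342⁻¹ ≡ 23833.
x ≡ 10342⁻¹·31944 ≡ 23833·31944 ≡ 26202 (mod 54495).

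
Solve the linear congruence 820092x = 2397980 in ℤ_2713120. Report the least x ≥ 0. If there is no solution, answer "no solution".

518465

First find gcd(820092, 2713120):
2713120 = 3*820092 + 252844
820092 = 3*252844 + 61560
252844 = 4*61560 + 6604
61560 = 9*6604 + 2124
6604 = 3*2124 + 232
2124 = 9*232 + 36
232 = 6*36 + 16
36 = 2*16 + 4
16 = 4*4 + 0
gcd = 4 and 4 | 2397980, so solutions exist. Divide through by 4: 205023x ≡ 599495 (mod 678280).
Now find 205023⁻¹ mod 678280:
678280 = 3*205023 + 63211
205023 = 3*63211 + 15390
63211 = 4*15390 + 1651
15390 = 9*1651 + 531
1651 = 3*531 + 58
531 = 9*58 + 9
58 = 6*9 + 4
9 = 2*4 + 1
4 = 4*1 + 0
Back-substitute:
1 = 9 − 2·4
1 = −2·58 + 13·9
1 = 13·531 − 119·58
1 = −119·1651 + 370·531
1 = 370·15390 − 3449·1651
1 = −3449·63211 + 14166·15390
1 = 14166·205023 − 45947·63211
1 = −45947·678280 + 152007·205023
So 205023⁻¹ ≡ 152007 (mod 678280).
Then x ≡ 152007·599495 ≡ 518465 (mod 678280); the smallest non-negative solution is x = 518465.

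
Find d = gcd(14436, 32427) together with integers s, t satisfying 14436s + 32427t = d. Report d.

9

Euclidean algorithm:
32427 = 2*14436 + 3555
14436 = 4*3555 + 216
3555 = 16*216 + 99
216 = 2*99 + 18
99 = 5*18 + 9
18 = 2*9 + 0
gcd(14436, 32427) = 9.
Working backward:
9 = 99 − 5·18
9 = −5·216 + 11·99
9 = 11·3555 − 181·216
9 = −181·14436 + 735·3555
9 = 735·32427 − 1651·14436
So 9 = (735)·32427 + (-1651)·14436.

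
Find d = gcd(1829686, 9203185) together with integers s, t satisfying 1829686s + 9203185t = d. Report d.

Euclidean algorithm:
9203185 = 5*1829686 + 54755
1829686 = 33*54755 + 22771
54755 = 2*22771 + 9213
22771 = 2*9213 + 4345
9213 = 2*4345 + 523
4345 = 8*523 + 161
523 = 3*161 + 40
161 = 4*40 + 1
40 = 40*1 + 0
gcd(1829686, 9203185) = 1.
Back-substituting:
1 = 161 − 4·40
1 = −4·523 + 13·161
1 = 13·4345 − 108·523
1 = −108·9213 + 229·4345
1 = 229·22771 − 566·9213
1 = −566·54755 + 1361·22771
1 = 1361·1829686 − 45479·54755
1 = −45479·9203185 + 228756·1829686
So 1 = (-45479)·9203185 + (228756)·1829686.

1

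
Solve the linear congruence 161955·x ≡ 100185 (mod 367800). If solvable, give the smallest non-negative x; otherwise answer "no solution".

21507

First find gcd(161955, 367800):
367800 = 2·161955 + 43890
161955 = 3·43890 + 30285
43890 = 1·30285 + 13605
30285 = 2·13605 + 3075
13605 = 4·3075 + 1305
3075 = 2·1305 + 465
1305 = 2·465 + 375
465 = 1·375 + 90
375 = 4·90 + 15
90 = 6·15 + 0
gcd = 15 and 15 | 100185, so solutions exist. Divide through by 15: 10797x ≡ 6679 (mod 24520).
Now find 10797⁻¹ mod 24520:
24520 = 2·10797 + 2926
10797 = 3·2926 + 2019
2926 = 1·2019 + 907
2019 = 2·907 + 205
907 = 4·205 + 87
205 = 2·87 + 31
87 = 2·31 + 25
31 = 1·25 + 6
25 = 4·6 + 1
6 = 6·1 + 0
Back-substitute:
1 = 25 − 4·6
1 = −4·31 + 5·25
1 = 5·87 − 14·31
1 = −14·205 + 33·87
1 = 33·907 − 146·205
1 = −146·2019 + 325·907
1 = 325·2926 − 471·2019
1 = −471·10797 + 1738·2926
1 = 1738·24520 − 3947·10797
So 10797·(-3947) ≡ 1 (mod 24520), i.e. 10797⁻¹ ≡ 20573.
Then x ≡ 20573·6679 ≡ 21507 (mod 24520); the smallest non-negative solution is x = 21507.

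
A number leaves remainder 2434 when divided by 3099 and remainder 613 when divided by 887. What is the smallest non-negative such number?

Write x = 2434 + 3099·k. Then 3099·k ≡ 613 − 2434 ≡ 840 (mod 887).
Need 3099⁻¹ mod 887. Extended Euclid on (887, 438):
887 = 2×438 + 11
438 = 39×11 + 9
11 = 1×9 + 2
9 = 4×2 + 1
2 = 2×1 + 0
Back-substitute:
1 = 9 − 4·2
1 = −4·11 + 5·9
1 = 5·438 − 199·11
1 = −199·887 + 403·438
3099⁻¹ ≡ 403 (mod 887), so k ≡ 403·840 ≡ 573 (mod 887).
x = 2434 + 3099·573 = 1778161.

1778161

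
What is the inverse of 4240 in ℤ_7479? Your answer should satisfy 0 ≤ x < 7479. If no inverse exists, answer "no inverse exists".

gcd(7479, 4240) by repeated division:
7479 = 1·4240 + 3239
4240 = 1·3239 + 1001
3239 = 3·1001 + 236
1001 = 4·236 + 57
236 = 4·57 + 8
57 = 7·8 + 1
8 = 8·1 + 0
gcd = 1, so the inverse exists. Back-substitute:
1 = 57 − 7·8
1 = −7·236 + 29·57
1 = 29·1001 − 123·236
1 = −123·3239 + 398·1001
1 = 398·4240 − 521·3239
1 = −521·7479 + 919·4240
So 4240·919 ≡ 1 (mod 7479).

919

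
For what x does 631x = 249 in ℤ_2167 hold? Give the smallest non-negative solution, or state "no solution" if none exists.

First find gcd(631, 2167):
2167 = 3*631 + 274
631 = 2*274 + 83
274 = 3*83 + 25
83 = 3*25 + 8
25 = 3*8 + 1
8 = 8*1 + 0
gcd = 1, so a unique solution mod 2167 exists.
Back-substitute for the Bézout coefficients:
1 = 25 − 3·8
1 = −3·83 + 10·25
1 = 10·274 − 33·83
1 = −33·631 + 76·274
1 = 76·2167 − 261·631
So 631·(-261) ≡ 1 (mod 2167), giving 631⁻¹ ≡ 1906.
x ≡ 631⁻¹·249 ≡ 1906·249 ≡ 21 (mod 2167).

21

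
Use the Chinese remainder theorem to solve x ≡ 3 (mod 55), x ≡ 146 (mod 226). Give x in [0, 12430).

5118

Write x = 3 + 55·k. Then 55·k ≡ 146 − 3 ≡ 143 (mod 226).
Need 55⁻¹ mod 226. Extended Euclid on (226, 55):
226 = 4*55 + 6
55 = 9*6 + 1
6 = 6*1 + 0
Back-substitute:
1 = 55 − 9·6
1 = −9·226 + 37·55
55⁻¹ ≡ 37 (mod 226), so k ≡ 37·143 ≡ 93 (mod 226).
x = 3 + 55·93 = 5118.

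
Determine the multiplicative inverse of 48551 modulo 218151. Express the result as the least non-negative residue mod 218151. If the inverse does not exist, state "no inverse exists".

Apply the Euclidean algorithm to 218151 and 48551:
218151 = 4×48551 + 23947
48551 = 2×23947 + 657
23947 = 36×657 + 295
657 = 2×295 + 67
295 = 4×67 + 27
67 = 2×27 + 13
27 = 2×13 + 1
13 = 13×1 + 0
gcd = 1, so the inverse exists. Back-substitute:
1 = 27 − 2·13
1 = −2·67 + 5·27
1 = 5·295 − 22·67
1 = −22·657 + 49·295
1 = 49·23947 − 1786·657
1 = −1786·48551 + 3621·23947
1 = 3621·218151 − 16270·48551
So 48551·(-16270) ≡ 1 (mod 218151), and -16270 ≡ 201881 (mod 218151).

201881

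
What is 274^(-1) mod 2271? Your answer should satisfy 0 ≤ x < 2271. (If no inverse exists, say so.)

Extended Euclidean algorithm:
2271 = 8*274 + 79
274 = 3*79 + 37
79 = 2*37 + 5
37 = 7*5 + 2
5 = 2*2 + 1
2 = 2*1 + 0
The gcd is 1. Working backward:
1 = 5 − 2·2
1 = −2·37 + 15·5
1 = 15·79 − 32·37
1 = −32·274 + 111·79
1 = 111·2271 − 920·274
Hence 274⁻¹ ≡ -920 ≡ 1351 (mod 2271).

1351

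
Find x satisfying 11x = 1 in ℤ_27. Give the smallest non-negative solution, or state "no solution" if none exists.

5

First find gcd(11, 27):
27 = 2×11 + 5
11 = 2×5 + 1
5 = 5×1 + 0
gcd = 1, so a unique solution mod 27 exists.
Back-substitute for the Bézout coefficients:
1 = 11 − 2·5
1 = −2·27 + 5·11
So 11·(5) ≡ 1 (mod 27), giving 11⁻¹ ≡ 5.
x ≡ 11⁻¹·1 ≡ 5·1 ≡ 5 (mod 27).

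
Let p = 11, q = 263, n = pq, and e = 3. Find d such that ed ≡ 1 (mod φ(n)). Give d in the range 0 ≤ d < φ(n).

φ(n) = (p−1)(q−1) = 10·262 = 2620.
Need d with 3·d ≡ 1 (mod 2620). Apply the extended Euclidean algorithm:
2620 = 873*3 + 1
3 = 3*1 + 0
Back-substitute:
1 = 2620 − 873·3
So 3·(-873) ≡ 1 (mod 2620), hence d ≡ -873 ≡ 1747 (mod 2620).

1747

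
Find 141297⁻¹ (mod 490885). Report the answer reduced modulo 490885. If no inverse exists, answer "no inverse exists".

364218

Extended Euclidean algorithm:
490885 = 3×141297 + 66994
141297 = 2×66994 + 7309
66994 = 9×7309 + 1213
7309 = 6×1213 + 31
1213 = 39×31 + 4
31 = 7×4 + 3
4 = 1×3 + 1
3 = 3×1 + 0
gcd = 1, so the inverse exists. Back-substitute:
1 = 4 − 3
1 = −31 + 8·4
1 = 8·1213 − 313·31
1 = −313·7309 + 1886·1213
1 = 1886·66994 − 17287·7309
1 = −17287·141297 + 36460·66994
1 = 36460·490885 − 126667·141297
Thus 141297·(-126667) ≡ 1 (mod 490885); reducing, -126667 mod 490885 = 364218.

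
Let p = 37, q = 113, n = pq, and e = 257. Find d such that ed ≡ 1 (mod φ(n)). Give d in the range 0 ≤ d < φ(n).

φ(n) = (p−1)(q−1) = 36·112 = 4032.
Need d with 257·d ≡ 1 (mod 4032). Apply the extended Euclidean algorithm:
4032 = 15×257 + 177
257 = 1×177 + 80
177 = 2×80 + 17
80 = 4×17 + 12
17 = 1×12 + 5
12 = 2×5 + 2
5 = 2×2 + 1
2 = 2×1 + 0
Back-substitute:
1 = 5 − 2·2
1 = −2·12 + 5·5
1 = 5·17 − 7·12
1 = −7·80 + 33·17
1 = 33·177 − 73·80
1 = −73·257 + 106·177
1 = 106·4032 − 1663·257
So 257·(-1663) ≡ 1 (mod 4032), hence d ≡ -1663 ≡ 2369 (mod 4032).

2369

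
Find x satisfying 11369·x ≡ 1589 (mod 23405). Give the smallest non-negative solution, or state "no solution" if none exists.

First find gcd(11369, 23405):
23405 = 2*11369 + 667
11369 = 17*667 + 30
667 = 22*30 + 7
30 = 4*7 + 2
7 = 3*2 + 1
2 = 2*1 + 0
gcd = 1, so a unique solution mod 23405 exists.
Back-substitute for the Bézout coefficients:
1 = 7 − 3·2
1 = −3·30 + 13·7
1 = 13·667 − 289·30
1 = −289·11369 + 4926·667
1 = 4926·23405 − 10141·11369
So 11369·(-10141) ≡ 1 (mod 23405), giving 11369⁻¹ ≡ 13264.
x ≡ 11369⁻¹·1589 ≡ 13264·1589 ≡ 11996 (mod 23405).

11996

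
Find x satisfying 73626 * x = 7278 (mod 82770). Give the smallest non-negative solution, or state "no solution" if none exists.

7123

First find gcd(73626, 82770):
82770 = 1·73626 + 9144
73626 = 8·9144 + 474
9144 = 19·474 + 138
474 = 3·138 + 60
138 = 2·60 + 18
60 = 3·18 + 6
18 = 3·6 + 0
gcd = 6 and 6 | 7278, so solutions exist. Divide through by 6: 12271x ≡ 1213 (mod 13795).
Now find 12271⁻¹ mod 13795:
13795 = 1×12271 + 1524
12271 = 8×1524 + 79
1524 = 19×79 + 23
79 = 3×23 + 10
23 = 2×10 + 3
10 = 3×3 + 1
3 = 3×1 + 0
Back-substitute:
1 = 10 − 3·3
1 = −3·23 + 7·10
1 = 7·79 − 24·23
1 = −24·1524 + 463·79
1 = 463·12271 − 3728·1524
1 = −3728·13795 + 4191·12271
So 12271⁻¹ ≡ 4191 (mod 13795).
Then x ≡ 4191·1213 ≡ 7123 (mod 13795); the smallest non-negative solution is x = 7123.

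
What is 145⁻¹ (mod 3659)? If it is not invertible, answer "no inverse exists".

Extended Euclidean algorithm:
3659 = 25·145 + 34
145 = 4·34 + 9
34 = 3·9 + 7
9 = 1·7 + 2
7 = 3·2 + 1
2 = 2·1 + 0
The gcd is 1. Working backward:
1 = 7 − 3·2
1 = −3·9 + 4·7
1 = 4·34 − 15·9
1 = −15·145 + 64·34
1 = 64·3659 − 1615·145
Hence 145⁻¹ ≡ -1615 ≡ 2044 (mod 3659).

2044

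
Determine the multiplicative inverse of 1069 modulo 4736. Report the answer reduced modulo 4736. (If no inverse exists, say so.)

4005

Run Euclid on (4736, 1069):
4736 = 4*1069 + 460
1069 = 2*460 + 149
460 = 3*149 + 13
149 = 11*13 + 6
13 = 2*6 + 1
6 = 6*1 + 0
gcd = 1, so the inverse exists. Back-substitute:
1 = 13 − 2·6
1 = −2·149 + 23·13
1 = 23·460 − 71·149
1 = −71·1069 + 165·460
1 = 165·4736 − 731·1069
Hence 1069⁻¹ ≡ -731 ≡ 4005 (mod 4736).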